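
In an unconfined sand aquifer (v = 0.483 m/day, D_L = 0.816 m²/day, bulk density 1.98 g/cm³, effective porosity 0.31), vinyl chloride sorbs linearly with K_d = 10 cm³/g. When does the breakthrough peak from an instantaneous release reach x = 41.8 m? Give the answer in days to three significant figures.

Retardation factor R = 1 + ρ_b·K_d/n = 1 + 1.98 × 10/0.31 = 64.87.
Sorption retards both mechanisms: v_R = v/R = 0.007446 m/day, D_R = D/R = 0.01258 m²/day.
Peak time from v_R²t² + 2D_R t − x² = 0: t = (√(D_R² + v_R²x²) − D_R)/v_R².
√(D_R² + v_R²x²) = √(0.01258² + 0.007446² × 41.8²) = 0.3115; v_R² = 5.544e-05.
t = (0.3115 − 0.01258)/5.544e-05 = 5390 days.

5390 days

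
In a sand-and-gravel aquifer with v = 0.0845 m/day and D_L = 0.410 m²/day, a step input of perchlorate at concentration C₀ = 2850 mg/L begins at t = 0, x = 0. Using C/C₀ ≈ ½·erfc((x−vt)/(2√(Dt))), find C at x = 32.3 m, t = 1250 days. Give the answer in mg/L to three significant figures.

2820 mg/L

For a continuous step input, C/C₀ ≈ ½·erfc((x−vt)/(2√(Dt))).
vt = 0.0845 × 1250 = 105.625 m and 2√(Dt) = 2√(0.410 × 1250) = 45.28 m.
Argument (x−vt)/(2√(Dt)) = (32.3 − 105.625)/45.28 = -1.619; ½·erfc(-1.619) = 0.9890.
C = 2850 × 0.9890 = 2820 mg/L.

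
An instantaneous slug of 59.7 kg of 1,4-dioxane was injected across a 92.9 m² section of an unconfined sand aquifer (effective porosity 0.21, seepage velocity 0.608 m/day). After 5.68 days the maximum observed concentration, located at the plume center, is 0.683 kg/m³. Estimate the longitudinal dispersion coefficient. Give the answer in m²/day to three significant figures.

0.281 m²/day

At the plume center C_max = M/(n_e·A·√(4πDt)), so D = M²/(4πt·(n_e·A·C_max)²).
n_e·A·C_max = 0.21 × 92.9 × 0.683 = 13.32 kg/m.
D = 59.7²/(4π × 5.68 × 13.32²) = 0.281 m²/day.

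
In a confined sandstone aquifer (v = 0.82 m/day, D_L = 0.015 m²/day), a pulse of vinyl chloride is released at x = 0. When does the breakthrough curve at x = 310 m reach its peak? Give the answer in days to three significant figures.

For the 1D instantaneous-source solution, setting ∂C/∂t = 0 at fixed x gives v²t² + 2Dt − x² = 0, so t = (√(D² + v²x²) − D)/v².
√(D² + v²x²) = √(0.015² + 0.82² × 310²) = 254.2; v² = 0.6724.
t = (254.2 − 0.015)/0.6724 = 378 days (vs. the pure-advection estimate x/v = 378 d).

378 days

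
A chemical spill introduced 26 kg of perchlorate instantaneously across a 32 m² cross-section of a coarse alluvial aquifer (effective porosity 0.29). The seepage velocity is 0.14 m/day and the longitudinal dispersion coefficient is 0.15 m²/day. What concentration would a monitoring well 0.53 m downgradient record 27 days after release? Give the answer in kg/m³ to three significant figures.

0.205 kg/m³

For an instantaneous plane source, C(x,t) = M/(n_e·A·√(4πDt)) · exp(−(x−vt)²/(4Dt)), with n_e·A the pore (flow) area.
Plume center vt = 0.14 × 27 = 3.78 m, so the well at 0.53 m is 3.25 m upgradient of the peak.
√(4πDt) = 7.134 m, giving peak height M/(n_e·A·√(4πDt)) = 26/(0.29 × 32 × 7.134) = 0.3927 kg/m³.
(x−vt)²/(4Dt) = (-3.25)²/(4 × 0.15 × 27) = 0.6520; exp(−0.6520) = 0.5210.
C = 0.3927 × 0.5210 = 0.205 kg/m³.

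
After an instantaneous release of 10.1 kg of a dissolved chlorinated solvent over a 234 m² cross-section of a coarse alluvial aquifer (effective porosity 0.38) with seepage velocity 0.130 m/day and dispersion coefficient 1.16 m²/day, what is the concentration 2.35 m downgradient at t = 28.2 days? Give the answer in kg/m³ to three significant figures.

For an instantaneous plane source, C(x,t) = M/(n_e·A·√(4πDt)) · exp(−(x−vt)²/(4Dt)), with n_e·A the pore (flow) area.
Plume center vt = 0.130 × 28.2 = 3.666 m, so the well at 2.35 m is 1.316 m upgradient of the peak.
√(4πDt) = 20.27 m, giving peak height M/(n_e·A·√(4πDt)) = 10.1/(0.38 × 234 × 20.27) = 0.005604 kg/m³.
(x−vt)²/(4Dt) = (-1.316)²/(4 × 1.16 × 28.2) = 0.01324; exp(−0.01324) = 0.9868.
C = 0.005604 × 0.9868 = 0.00553 kg/m³.

0.00553 kg/m³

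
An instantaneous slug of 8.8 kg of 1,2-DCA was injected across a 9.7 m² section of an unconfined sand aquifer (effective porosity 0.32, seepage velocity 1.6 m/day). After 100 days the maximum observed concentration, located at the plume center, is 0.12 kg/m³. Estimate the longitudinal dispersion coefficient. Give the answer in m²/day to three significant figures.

At the plume center C_max = M/(n_e·A·√(4πDt)), so D = M²/(4πt·(n_e·A·C_max)²).
n_e·A·C_max = 0.32 × 9.7 × 0.12 = 0.3725 kg/m.
D = 8.8²/(4π × 100 × 0.3725²) = 0.444 m²/day.

0.444 m²/day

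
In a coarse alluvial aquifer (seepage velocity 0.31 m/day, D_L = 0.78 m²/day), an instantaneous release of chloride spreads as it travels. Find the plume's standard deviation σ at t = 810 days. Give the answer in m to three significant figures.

35.5 m

Dispersive spreading gives a Gaussian with σ² = 2Dt; advection only shifts the center.
σ = √(2 × 0.78 × 810) = 35.5 m.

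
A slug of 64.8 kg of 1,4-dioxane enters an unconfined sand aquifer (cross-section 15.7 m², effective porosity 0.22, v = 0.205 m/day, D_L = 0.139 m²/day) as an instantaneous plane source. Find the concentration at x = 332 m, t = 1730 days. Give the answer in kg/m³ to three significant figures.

0.200 kg/m³

For an instantaneous plane source, C(x,t) = M/(n_e·A·√(4πDt)) · exp(−(x−vt)²/(4Dt)), with n_e·A the pore (flow) area.
Plume center vt = 0.205 × 1730 = 354.65 m, so the well at 332 m is 22.65 m upgradient of the peak.
√(4πDt) = 54.97 m, giving peak height M/(n_e·A·√(4πDt)) = 64.8/(0.22 × 15.7 × 54.97) = 0.3413 kg/m³.
(x−vt)²/(4Dt) = (-22.65)²/(4 × 0.139 × 1730) = 0.5334; exp(−0.5334) = 0.5866.
C = 0.3413 × 0.5866 = 0.200 kg/m³.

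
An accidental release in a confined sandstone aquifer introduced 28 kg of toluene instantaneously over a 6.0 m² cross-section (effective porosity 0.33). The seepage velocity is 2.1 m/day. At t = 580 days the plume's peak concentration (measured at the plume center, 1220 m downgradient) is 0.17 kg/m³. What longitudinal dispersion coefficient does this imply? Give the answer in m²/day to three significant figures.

At the plume center C_max = M/(n_e·A·√(4πDt)), so D = M²/(4πt·(n_e·A·C_max)²).
n_e·A·C_max = 0.33 × 6.0 × 0.17 = 0.3366 kg/m.
D = 28²/(4π × 580 × 0.3366²) = 0.949 m²/day.

0.949 m²/day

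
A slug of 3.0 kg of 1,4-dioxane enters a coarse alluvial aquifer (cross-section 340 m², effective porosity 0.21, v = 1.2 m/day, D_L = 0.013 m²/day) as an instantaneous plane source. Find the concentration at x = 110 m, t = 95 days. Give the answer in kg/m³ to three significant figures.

0.000418 kg/m³

For an instantaneous plane source, C(x,t) = M/(n_e·A·√(4πDt)) · exp(−(x−vt)²/(4Dt)), with n_e·A the pore (flow) area.
Plume center vt = 1.2 × 95 = 114 m, so the well at 110 m is 4 m upgradient of the peak.
√(4πDt) = 3.939 m, giving peak height M/(n_e·A·√(4πDt)) = 3.0/(0.21 × 340 × 3.939) = 0.01067 kg/m³.
(x−vt)²/(4Dt) = (-4)²/(4 × 0.013 × 95) = 3.239; exp(−3.239) = 0.03920.
C = 0.01067 × 0.03920 = 0.000418 kg/m³.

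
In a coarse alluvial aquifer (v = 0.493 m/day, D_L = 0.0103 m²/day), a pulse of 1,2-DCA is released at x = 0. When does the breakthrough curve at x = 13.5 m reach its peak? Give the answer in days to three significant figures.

For the 1D instantaneous-source solution, setting ∂C/∂t = 0 at fixed x gives v²t² + 2Dt − x² = 0, so t = (√(D² + v²x²) − D)/v².
√(D² + v²x²) = √(0.0103² + 0.493² × 13.5²) = 6.656; v² = 0.243049.
t = (6.656 − 0.0103)/0.243049 = 27.3 days (vs. the pure-advection estimate x/v = 27.4 d).

27.3 days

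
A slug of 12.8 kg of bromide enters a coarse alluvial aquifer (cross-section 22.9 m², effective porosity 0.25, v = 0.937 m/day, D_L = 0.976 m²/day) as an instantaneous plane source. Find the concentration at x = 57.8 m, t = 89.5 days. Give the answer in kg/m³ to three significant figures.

For an instantaneous plane source, C(x,t) = M/(n_e·A·√(4πDt)) · exp(−(x−vt)²/(4Dt)), with n_e·A the pore (flow) area.
Plume center vt = 0.937 × 89.5 = 83.8615 m, so the well at 57.8 m is 26.0615 m upgradient of the peak.
√(4πDt) = 33.13 m, giving peak height M/(n_e·A·√(4πDt)) = 12.8/(0.25 × 22.9 × 33.13) = 0.06749 kg/m³.
(x−vt)²/(4Dt) = (-26.0615)²/(4 × 0.976 × 89.5) = 1.944; exp(−1.944) = 0.1431.
C = 0.06749 × 0.1431 = 0.00966 kg/m³.

0.00966 kg/m³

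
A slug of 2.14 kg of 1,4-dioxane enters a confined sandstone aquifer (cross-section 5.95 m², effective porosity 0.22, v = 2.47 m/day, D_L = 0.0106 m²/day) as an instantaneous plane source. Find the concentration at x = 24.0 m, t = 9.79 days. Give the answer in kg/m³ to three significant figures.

1.32 kg/m³

For an instantaneous plane source, C(x,t) = M/(n_e·A·√(4πDt)) · exp(−(x−vt)²/(4Dt)), with n_e·A the pore (flow) area.
Plume center vt = 2.47 × 9.79 = 24.1813 m, so the well at 24.0 m is 0.1813 m upgradient of the peak.
√(4πDt) = 1.142 m, giving peak height M/(n_e·A·√(4πDt)) = 2.14/(0.22 × 5.95 × 1.142) = 1.432 kg/m³.
(x−vt)²/(4Dt) = (-0.1813)²/(4 × 0.0106 × 9.79) = 0.07919; exp(−0.07919) = 0.9239.
C = 1.432 × 0.9239 = 1.32 kg/m³.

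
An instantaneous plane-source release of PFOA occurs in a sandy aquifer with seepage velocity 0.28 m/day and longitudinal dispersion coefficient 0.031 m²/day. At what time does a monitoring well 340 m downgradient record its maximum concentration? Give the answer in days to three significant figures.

For the 1D instantaneous-source solution, setting ∂C/∂t = 0 at fixed x gives v²t² + 2Dt − x² = 0, so t = (√(D² + v²x²) − D)/v².
√(D² + v²x²) = √(0.031² + 0.28² × 340²) = 95.20; v² = 0.0784.
t = (95.20 − 0.031)/0.0784 = 1210 days (vs. the pure-advection estimate x/v = 1210 d).

1210 days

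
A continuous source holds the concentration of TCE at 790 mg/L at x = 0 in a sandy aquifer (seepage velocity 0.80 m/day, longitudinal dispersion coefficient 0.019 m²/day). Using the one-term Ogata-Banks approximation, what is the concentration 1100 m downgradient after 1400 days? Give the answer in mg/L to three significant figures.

For a continuous step input, C/C₀ ≈ ½·erfc((x−vt)/(2√(Dt))).
vt = 0.80 × 1400 = 1120 m and 2√(Dt) = 2√(0.019 × 1400) = 10.32 m.
Argument (x−vt)/(2√(Dt)) = (1100 − 1120)/10.32 = -1.938; ½·erfc(-1.938) = 0.9969.
C = 790 × 0.9969 = 788 mg/L.

788 mg/L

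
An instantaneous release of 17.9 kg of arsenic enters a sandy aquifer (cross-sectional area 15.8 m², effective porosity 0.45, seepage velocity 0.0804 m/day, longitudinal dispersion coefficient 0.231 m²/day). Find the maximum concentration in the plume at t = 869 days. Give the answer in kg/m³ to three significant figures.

The peak of an instantaneous 1D plume sits at x = vt; there the Gaussian factor is 1 and C_max = M/(n_e·A·√(4πDt)), where n_e·A is the pore area the mass is dissolved in.
√(4πDt) = √(4π × 0.231 × 869) = 50.23 m, so C_max = 17.9/(0.45 × 15.8 × 50.23) = 0.0501 kg/m³.

0.0501 kg/m³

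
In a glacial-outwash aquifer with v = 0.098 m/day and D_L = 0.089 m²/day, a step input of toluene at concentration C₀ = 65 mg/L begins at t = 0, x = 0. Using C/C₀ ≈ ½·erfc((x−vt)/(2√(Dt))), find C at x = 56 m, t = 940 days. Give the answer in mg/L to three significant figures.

64.8 mg/L

For a continuous step input, C/C₀ ≈ ½·erfc((x−vt)/(2√(Dt))).
vt = 0.098 × 940 = 92.12 m and 2√(Dt) = 2√(0.089 × 940) = 18.29 m.
Argument (x−vt)/(2√(Dt)) = (56 − 92.12)/18.29 = -1.975; ½·erfc(-1.975) = 0.9974.
C = 65 × 0.9974 = 64.8 mg/L.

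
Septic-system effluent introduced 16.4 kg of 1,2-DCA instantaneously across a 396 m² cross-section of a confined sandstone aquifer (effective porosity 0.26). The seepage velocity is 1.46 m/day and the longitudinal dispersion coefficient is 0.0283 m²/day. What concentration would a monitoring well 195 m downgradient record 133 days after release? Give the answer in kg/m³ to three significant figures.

0.0221 kg/m³

For an instantaneous plane source, C(x,t) = M/(n_e·A·√(4πDt)) · exp(−(x−vt)²/(4Dt)), with n_e·A the pore (flow) area.
Plume center vt = 1.46 × 133 = 194.18 m, so the well at 195 m is 0.82 m downgradient of the peak.
√(4πDt) = 6.877 m, giving peak height M/(n_e·A·√(4πDt)) = 16.4/(0.26 × 396 × 6.877) = 0.02316 kg/m³.
(x−vt)²/(4Dt) = (0.82)²/(4 × 0.0283 × 133) = 0.04466; exp(−0.04466) = 0.9563.
C = 0.02316 × 0.9563 = 0.0221 kg/m³.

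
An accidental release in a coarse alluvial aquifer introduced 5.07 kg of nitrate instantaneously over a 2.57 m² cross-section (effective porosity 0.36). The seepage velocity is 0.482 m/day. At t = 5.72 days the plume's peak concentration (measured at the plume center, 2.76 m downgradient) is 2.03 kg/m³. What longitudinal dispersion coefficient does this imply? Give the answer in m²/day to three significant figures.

At the plume center C_max = M/(n_e·A·√(4πDt)), so D = M²/(4πt·(n_e·A·C_max)²).
n_e·A·C_max = 0.36 × 2.57 × 2.03 = 1.878 kg/m.
D = 5.07²/(4π × 5.72 × 1.878²) = 0.101 m²/day.

0.101 m²/day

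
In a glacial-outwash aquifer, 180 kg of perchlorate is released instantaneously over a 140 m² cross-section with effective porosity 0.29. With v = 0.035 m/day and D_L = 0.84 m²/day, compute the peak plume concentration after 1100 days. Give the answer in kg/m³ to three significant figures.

0.0411 kg/m³

The peak of an instantaneous 1D plume sits at x = vt; there the Gaussian factor is 1 and C_max = M/(n_e·A·√(4πDt)), where n_e·A is the pore area the mass is dissolved in.
√(4πDt) = √(4π × 0.84 × 1100) = 107.8 m, so C_max = 180/(0.29 × 140 × 107.8) = 0.0411 kg/m³.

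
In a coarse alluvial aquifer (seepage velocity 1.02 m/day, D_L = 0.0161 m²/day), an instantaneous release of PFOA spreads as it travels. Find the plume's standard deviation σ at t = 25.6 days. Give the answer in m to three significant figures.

Dispersive spreading gives a Gaussian with σ² = 2Dt; advection only shifts the center.
σ = √(2 × 0.0161 × 25.6) = 0.908 m.

0.908 m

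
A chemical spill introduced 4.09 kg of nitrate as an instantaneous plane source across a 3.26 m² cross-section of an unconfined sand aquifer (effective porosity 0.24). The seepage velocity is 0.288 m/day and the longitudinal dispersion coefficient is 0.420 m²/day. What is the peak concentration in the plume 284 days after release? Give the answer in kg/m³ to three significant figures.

The peak of an instantaneous 1D plume sits at x = vt; there the Gaussian factor is 1 and C_max = M/(n_e·A·√(4πDt)), where n_e·A is the pore area the mass is dissolved in.
√(4πDt) = √(4π × 0.420 × 284) = 38.72 m, so C_max = 4.09/(0.24 × 3.26 × 38.72) = 0.135 kg/m³.

0.135 kg/m³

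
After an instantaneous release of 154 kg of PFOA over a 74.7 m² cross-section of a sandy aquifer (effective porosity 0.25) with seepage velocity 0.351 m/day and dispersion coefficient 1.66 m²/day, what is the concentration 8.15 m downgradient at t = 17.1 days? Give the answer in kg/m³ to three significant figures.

For an instantaneous plane source, C(x,t) = M/(n_e·A·√(4πDt)) · exp(−(x−vt)²/(4Dt)), with n_e·A the pore (flow) area.
Plume center vt = 0.351 × 17.1 = 6.0021 m, so the well at 8.15 m is 2.1479 m downgradient of the peak.
√(4πDt) = 18.89 m, giving peak height M/(n_e·A·√(4πDt)) = 154/(0.25 × 74.7 × 18.89) = 0.4365 kg/m³.
(x−vt)²/(4Dt) = (2.1479)²/(4 × 1.66 × 17.1) = 0.04063; exp(−0.04063) = 0.9602.
C = 0.4365 × 0.9602 = 0.419 kg/m³.

0.419 kg/m³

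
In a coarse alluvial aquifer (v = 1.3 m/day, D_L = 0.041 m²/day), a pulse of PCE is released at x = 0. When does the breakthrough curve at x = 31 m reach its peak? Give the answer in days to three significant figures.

For the 1D instantaneous-source solution, setting ∂C/∂t = 0 at fixed x gives v²t² + 2Dt − x² = 0, so t = (√(D² + v²x²) − D)/v².
√(D² + v²x²) = √(0.041² + 1.3² × 31²) = 40.30; v² = 1.69.
t = (40.30 − 0.041)/1.69 = 23.8 days (vs. the pure-advection estimate x/v = 23.8 d).

23.8 days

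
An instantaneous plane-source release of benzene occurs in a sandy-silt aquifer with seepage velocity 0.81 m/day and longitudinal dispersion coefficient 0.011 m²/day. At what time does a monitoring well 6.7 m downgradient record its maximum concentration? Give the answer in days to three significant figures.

For the 1D instantaneous-source solution, setting ∂C/∂t = 0 at fixed x gives v²t² + 2Dt − x² = 0, so t = (√(D² + v²x²) − D)/v².
√(D² + v²x²) = √(0.011² + 0.81² × 6.7²) = 5.427; v² = 0.6561.
t = (5.427 − 0.011)/0.6561 = 8.25 days (vs. the pure-advection estimate x/v = 8.27 d).

8.25 days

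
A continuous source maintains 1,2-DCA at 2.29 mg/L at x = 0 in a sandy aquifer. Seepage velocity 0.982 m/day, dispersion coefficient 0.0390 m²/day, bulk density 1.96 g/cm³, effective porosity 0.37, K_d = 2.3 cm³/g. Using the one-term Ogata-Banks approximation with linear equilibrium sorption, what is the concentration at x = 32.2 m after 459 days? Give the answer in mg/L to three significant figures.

Retardation factor R = 1 + ρ_b·K_d/n = 1 + 1.96 × 2.3/0.37 = 13.18.
Sorption retards both mechanisms: v_R = v/R = 0.07451 m/day, D_R = D/R = 0.002959 m²/day.
v_R·t = 0.07451 × 459 = 34.20009 m; 2√(D_R t) = 2.331 m; argument = (32.2 − 34.20009)/2.331 = -0.8580.
C = C₀ × ½·erfc(-0.8580) = 2.29 × 0.8875 = 2.03 mg/L.

2.03 mg/L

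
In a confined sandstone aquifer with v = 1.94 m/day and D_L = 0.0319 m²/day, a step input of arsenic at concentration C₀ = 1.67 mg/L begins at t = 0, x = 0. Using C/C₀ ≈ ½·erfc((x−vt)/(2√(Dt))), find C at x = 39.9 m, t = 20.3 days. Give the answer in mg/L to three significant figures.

For a continuous step input, C/C₀ ≈ ½·erfc((x−vt)/(2√(Dt))).
vt = 1.94 × 20.3 = 39.382 m and 2√(Dt) = 2√(0.0319 × 20.3) = 1.609 m.
Argument (x−vt)/(2√(Dt)) = (39.9 − 39.382)/1.609 = 0.3219; ½·erfc(0.3219) = 0.3245.
C = 1.67 × 0.3245 = 0.542 mg/L.

0.542 mg/L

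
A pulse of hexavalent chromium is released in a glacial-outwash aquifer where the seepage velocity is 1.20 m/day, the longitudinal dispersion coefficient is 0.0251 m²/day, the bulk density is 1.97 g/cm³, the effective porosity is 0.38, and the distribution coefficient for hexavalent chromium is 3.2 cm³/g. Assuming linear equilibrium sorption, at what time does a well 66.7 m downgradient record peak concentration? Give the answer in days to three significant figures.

Retardation factor R = 1 + ρ_b·K_d/n = 1 + 1.97 × 3.2/0.38 = 17.59.
Sorption retards both mechanisms: v_R = v/R = 0.06822 m/day, D_R = D/R = 0.001427 m²/day.
Peak time from v_R²t² + 2D_R t − x² = 0: t = (√(D_R² + v_R²x²) − D_R)/v_R².
√(D_R² + v_R²x²) = √(0.001427² + 0.06822² × 66.7²) = 4.550; v_R² = 0.004654.
t = (4.550 − 0.001427)/0.004654 = 977 days.

977 days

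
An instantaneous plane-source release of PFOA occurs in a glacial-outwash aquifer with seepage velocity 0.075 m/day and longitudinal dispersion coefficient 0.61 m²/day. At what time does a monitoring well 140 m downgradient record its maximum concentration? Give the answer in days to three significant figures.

1760 days

For the 1D instantaneous-source solution, setting ∂C/∂t = 0 at fixed x gives v²t² + 2Dt − x² = 0, so t = (√(D² + v²x²) − D)/v².
√(D² + v²x²) = √(0.61² + 0.075² × 140²) = 10.52; v² = 0.005625.
t = (10.52 − 0.61)/0.005625 = 1760 days (vs. the pure-advection estimate x/v = 1870 d).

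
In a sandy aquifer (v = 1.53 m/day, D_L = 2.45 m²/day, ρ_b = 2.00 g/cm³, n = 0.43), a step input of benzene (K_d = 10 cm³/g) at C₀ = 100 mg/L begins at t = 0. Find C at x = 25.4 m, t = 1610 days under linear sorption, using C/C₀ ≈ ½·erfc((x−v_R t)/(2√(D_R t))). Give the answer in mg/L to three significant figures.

Retardation factor R = 1 + ρ_b·K_d/n = 1 + 2.00 × 10/0.43 = 47.51.
Sorption retards both mechanisms: v_R = v/R = 0.03220 m/day, D_R = D/R = 0.05157 m²/day.
v_R·t = 0.03220 × 1610 = 51.842 m; 2√(D_R t) = 18.22 m; argument = (25.4 − 51.842)/18.22 = -1.451.
C = C₀ × ½·erfc(-1.451) = 100 × 0.9799 = 98.0 mg/L.

98.0 mg/L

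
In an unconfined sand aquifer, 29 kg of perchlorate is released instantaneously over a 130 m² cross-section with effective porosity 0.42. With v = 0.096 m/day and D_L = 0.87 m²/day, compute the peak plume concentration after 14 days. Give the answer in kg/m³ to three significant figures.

0.0429 kg/m³

The peak of an instantaneous 1D plume sits at x = vt; there the Gaussian factor is 1 and C_max = M/(n_e·A·√(4πDt)), where n_e·A is the pore area the mass is dissolved in.
√(4πDt) = √(4π × 0.87 × 14) = 12.37 m, so C_max = 29/(0.42 × 130 × 12.37) = 0.0429 kg/m³.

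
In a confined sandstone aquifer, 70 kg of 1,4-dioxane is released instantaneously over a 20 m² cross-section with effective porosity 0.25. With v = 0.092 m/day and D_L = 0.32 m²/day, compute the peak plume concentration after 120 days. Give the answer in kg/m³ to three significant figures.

0.637 kg/m³

The peak of an instantaneous 1D plume sits at x = vt; there the Gaussian factor is 1 and C_max = M/(n_e·A·√(4πDt)), where n_e·A is the pore area the mass is dissolved in.
√(4πDt) = √(4π × 0.32 × 120) = 21.97 m, so C_max = 70/(0.25 × 20 × 21.97) = 0.637 kg/m³.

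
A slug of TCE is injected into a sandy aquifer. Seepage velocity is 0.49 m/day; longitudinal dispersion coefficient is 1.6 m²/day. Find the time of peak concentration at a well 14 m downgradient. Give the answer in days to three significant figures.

For the 1D instantaneous-source solution, setting ∂C/∂t = 0 at fixed x gives v²t² + 2Dt − x² = 0, so t = (√(D² + v²x²) − D)/v².
√(D² + v²x²) = √(1.6² + 0.49² × 14²) = 7.044; v² = 0.2401.
t = (7.044 − 1.6)/0.2401 = 22.7 days (vs. the pure-advection estimate x/v = 28.6 d).

22.7 days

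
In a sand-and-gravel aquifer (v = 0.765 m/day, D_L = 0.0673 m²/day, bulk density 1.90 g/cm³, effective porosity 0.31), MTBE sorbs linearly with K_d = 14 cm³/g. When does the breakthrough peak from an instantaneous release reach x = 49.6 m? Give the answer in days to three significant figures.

5620 days

Retardation factor R = 1 + ρ_b·K_d/n = 1 + 1.90 × 14/0.31 = 86.81.
Sorption retards both mechanisms: v_R = v/R = 0.008812 m/day, D_R = D/R = 0.0007753 m²/day.
Peak time from v_R²t² + 2D_R t − x² = 0: t = (√(D_R² + v_R²x²) − D_R)/v_R².
√(D_R² + v_R²x²) = √(0.0007753² + 0.008812² × 49.6²) = 0.4371; v_R² = 7.765e-05.
t = (0.4371 − 0.0007753)/7.765e-05 = 5620 days.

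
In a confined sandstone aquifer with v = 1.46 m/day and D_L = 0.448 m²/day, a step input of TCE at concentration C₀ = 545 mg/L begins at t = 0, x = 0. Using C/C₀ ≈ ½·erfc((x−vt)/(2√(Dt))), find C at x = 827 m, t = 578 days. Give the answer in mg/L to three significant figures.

For a continuous step input, C/C₀ ≈ ½·erfc((x−vt)/(2√(Dt))).
vt = 1.46 × 578 = 843.88 m and 2√(Dt) = 2√(0.448 × 578) = 32.18 m.
Argument (x−vt)/(2√(Dt)) = (827 − 843.88)/32.18 = -0.5245; ½·erfc(-0.5245) = 0.7709.
C = 545 × 0.7709 = 420 mg/L.

420 mg/L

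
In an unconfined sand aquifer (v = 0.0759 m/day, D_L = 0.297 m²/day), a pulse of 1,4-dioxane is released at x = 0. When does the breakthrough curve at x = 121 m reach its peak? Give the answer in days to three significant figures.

1540 days

For the 1D instantaneous-source solution, setting ∂C/∂t = 0 at fixed x gives v²t² + 2Dt − x² = 0, so t = (√(D² + v²x²) − D)/v².
√(D² + v²x²) = √(0.297² + 0.0759² × 121²) = 9.189; v² = 0.00576081.
t = (9.189 − 0.297)/0.00576081 = 1540 days (vs. the pure-advection estimate x/v = 1590 d).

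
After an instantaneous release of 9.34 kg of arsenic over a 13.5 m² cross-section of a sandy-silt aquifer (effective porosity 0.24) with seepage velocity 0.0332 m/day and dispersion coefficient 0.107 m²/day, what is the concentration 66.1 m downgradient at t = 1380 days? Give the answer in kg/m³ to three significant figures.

For an instantaneous plane source, C(x,t) = M/(n_e·A·√(4πDt)) · exp(−(x−vt)²/(4Dt)), with n_e·A the pore (flow) area.
Plume center vt = 0.0332 × 1380 = 45.816 m, so the well at 66.1 m is 20.284 m downgradient of the peak.
√(4πDt) = 43.08 m, giving peak height M/(n_e·A·√(4πDt)) = 9.34/(0.24 × 13.5 × 43.08) = 0.06692 kg/m³.
(x−vt)²/(4Dt) = (20.284)²/(4 × 0.107 × 1380) = 0.6966; exp(−0.6966) = 0.4983.
C = 0.06692 × 0.4983 = 0.0333 kg/m³.

0.0333 kg/m³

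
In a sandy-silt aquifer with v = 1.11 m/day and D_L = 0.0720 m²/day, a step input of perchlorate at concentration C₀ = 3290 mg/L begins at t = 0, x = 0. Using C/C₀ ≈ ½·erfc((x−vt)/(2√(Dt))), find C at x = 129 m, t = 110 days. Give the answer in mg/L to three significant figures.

For a continuous step input, C/C₀ ≈ ½·erfc((x−vt)/(2√(Dt))).
vt = 1.11 × 110 = 122.1 m and 2√(Dt) = 2√(0.0720 × 110) = 5.628 m.
Argument (x−vt)/(2√(Dt)) = (129 − 122.1)/5.628 = 1.226; ½·erfc(1.226) = 0.04147.
C = 3290 × 0.04147 = 136 mg/L.

136 mg/L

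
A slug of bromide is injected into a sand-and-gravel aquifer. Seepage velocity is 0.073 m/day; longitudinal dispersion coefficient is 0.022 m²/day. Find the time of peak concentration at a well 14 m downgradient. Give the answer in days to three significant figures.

188 days

For the 1D instantaneous-source solution, setting ∂C/∂t = 0 at fixed x gives v²t² + 2Dt − x² = 0, so t = (√(D² + v²x²) − D)/v².
√(D² + v²x²) = √(0.022² + 0.073² × 14²) = 1.022; v² = 0.005329.
t = (1.022 − 0.022)/0.005329 = 188 days (vs. the pure-advection estimate x/v = 192 d).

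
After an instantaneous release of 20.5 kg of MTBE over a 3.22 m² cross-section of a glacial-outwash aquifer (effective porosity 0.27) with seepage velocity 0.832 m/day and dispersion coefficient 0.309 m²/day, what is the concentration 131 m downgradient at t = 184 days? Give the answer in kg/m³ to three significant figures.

For an instantaneous plane source, C(x,t) = M/(n_e·A·√(4πDt)) · exp(−(x−vt)²/(4Dt)), with n_e·A the pore (flow) area.
Plume center vt = 0.832 × 184 = 153.088 m, so the well at 131 m is 22.088 m upgradient of the peak.
√(4πDt) = 26.73 m, giving peak height M/(n_e·A·√(4πDt)) = 20.5/(0.27 × 3.22 × 26.73) = 0.8821 kg/m³.
(x−vt)²/(4Dt) = (-22.088)²/(4 × 0.309 × 184) = 2.145; exp(−2.145) = 0.1171.
C = 0.8821 × 0.1171 = 0.103 kg/m³.

0.103 kg/m³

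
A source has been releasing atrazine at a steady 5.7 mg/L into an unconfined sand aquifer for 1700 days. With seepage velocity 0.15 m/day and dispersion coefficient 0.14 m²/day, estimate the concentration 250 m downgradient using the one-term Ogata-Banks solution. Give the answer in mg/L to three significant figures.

For a continuous step input, C/C₀ ≈ ½·erfc((x−vt)/(2√(Dt))).
vt = 0.15 × 1700 = 255 m and 2√(Dt) = 2√(0.14 × 1700) = 30.85 m.
Argument (x−vt)/(2√(Dt)) = (250 − 255)/30.85 = -0.1621; ½·erfc(-0.1621) = 0.5907.
C = 5.7 × 0.5907 = 3.37 mg/L.

3.37 mg/L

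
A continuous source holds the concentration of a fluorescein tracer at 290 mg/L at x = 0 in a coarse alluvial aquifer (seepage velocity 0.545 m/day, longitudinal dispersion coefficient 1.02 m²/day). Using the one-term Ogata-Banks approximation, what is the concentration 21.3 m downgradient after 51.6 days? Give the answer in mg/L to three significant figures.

217 mg/L

For a continuous step input, C/C₀ ≈ ½·erfc((x−vt)/(2√(Dt))).
vt = 0.545 × 51.6 = 28.122 m and 2√(Dt) = 2√(1.02 × 51.6) = 14.51 m.
Argument (x−vt)/(2√(Dt)) = (21.3 − 28.122)/14.51 = -0.4702; ½·erfc(-0.4702) = 0.7470.
C = 290 × 0.7470 = 217 mg/L.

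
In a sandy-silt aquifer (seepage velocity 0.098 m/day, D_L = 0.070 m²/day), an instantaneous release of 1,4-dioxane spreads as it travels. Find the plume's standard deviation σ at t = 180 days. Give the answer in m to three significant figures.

5.02 m

Dispersive spreading gives a Gaussian with σ² = 2Dt; advection only shifts the center.
σ = √(2 × 0.070 × 180) = 5.02 m.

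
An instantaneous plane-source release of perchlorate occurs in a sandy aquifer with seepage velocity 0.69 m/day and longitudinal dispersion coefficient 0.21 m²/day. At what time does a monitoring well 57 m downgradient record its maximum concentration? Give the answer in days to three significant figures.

82.2 days

For the 1D instantaneous-source solution, setting ∂C/∂t = 0 at fixed x gives v²t² + 2Dt − x² = 0, so t = (√(D² + v²x²) − D)/v².
√(D² + v²x²) = √(0.21² + 0.69² × 57²) = 39.33; v² = 0.4761.
t = (39.33 − 0.21)/0.4761 = 82.2 days (vs. the pure-advection estimate x/v = 82.6 d).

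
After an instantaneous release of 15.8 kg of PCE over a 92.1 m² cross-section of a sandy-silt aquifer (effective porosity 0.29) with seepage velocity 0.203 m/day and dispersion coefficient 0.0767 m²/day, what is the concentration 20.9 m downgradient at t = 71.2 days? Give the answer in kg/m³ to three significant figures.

0.0107 kg/m³

For an instantaneous plane source, C(x,t) = M/(n_e·A·√(4πDt)) · exp(−(x−vt)²/(4Dt)), with n_e·A the pore (flow) area.
Plume center vt = 0.203 × 71.2 = 14.4536 m, so the well at 20.9 m is 6.4464 m downgradient of the peak.
√(4πDt) = 8.284 m, giving peak height M/(n_e·A·√(4πDt)) = 15.8/(0.29 × 92.1 × 8.284) = 0.07141 kg/m³.
(x−vt)²/(4Dt) = (6.4464)²/(4 × 0.0767 × 71.2) = 1.902; exp(−1.902) = 0.1493.
C = 0.07141 × 0.1493 = 0.0107 kg/m³.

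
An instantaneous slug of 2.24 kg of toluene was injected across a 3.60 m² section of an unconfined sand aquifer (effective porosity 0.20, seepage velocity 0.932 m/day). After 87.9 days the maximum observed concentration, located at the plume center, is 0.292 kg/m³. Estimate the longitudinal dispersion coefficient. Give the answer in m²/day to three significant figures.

0.103 m²/day

At the plume center C_max = M/(n_e·A·√(4πDt)), so D = M²/(4πt·(n_e·A·C_max)²).
n_e·A·C_max = 0.20 × 3.60 × 0.292 = 0.2102 kg/m.
D = 2.24²/(4π × 87.9 × 0.2102²) = 0.103 m²/day.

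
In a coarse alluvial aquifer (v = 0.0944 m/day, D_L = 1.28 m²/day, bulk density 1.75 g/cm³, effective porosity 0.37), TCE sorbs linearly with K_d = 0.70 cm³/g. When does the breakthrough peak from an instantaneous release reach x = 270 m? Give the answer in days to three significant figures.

11700 days

Retardation factor R = 1 + ρ_b·K_d/n = 1 + 1.75 × 0.70/0.37 = 4.311.
Sorption retards both mechanisms: v_R = v/R = 0.02190 m/day, D_R = D/R = 0.2969 m²/day.
Peak time from v_R²t² + 2D_R t − x² = 0: t = (√(D_R² + v_R²x²) − D_R)/v_R².
√(D_R² + v_R²x²) = √(0.2969² + 0.02190² × 270²) = 5.920; v_R² = 0.0004796.
t = (5.920 − 0.2969)/0.0004796 = 11700 days.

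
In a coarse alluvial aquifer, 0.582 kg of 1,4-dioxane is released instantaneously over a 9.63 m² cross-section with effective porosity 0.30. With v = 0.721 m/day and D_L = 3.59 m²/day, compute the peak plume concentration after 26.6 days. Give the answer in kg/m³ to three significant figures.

0.00582 kg/m³

The peak of an instantaneous 1D plume sits at x = vt; there the Gaussian factor is 1 and C_max = M/(n_e·A·√(4πDt)), where n_e·A is the pore area the mass is dissolved in.
√(4πDt) = √(4π × 3.59 × 26.6) = 34.64 m, so C_max = 0.582/(0.30 × 9.63 × 34.64) = 0.00582 kg/m³.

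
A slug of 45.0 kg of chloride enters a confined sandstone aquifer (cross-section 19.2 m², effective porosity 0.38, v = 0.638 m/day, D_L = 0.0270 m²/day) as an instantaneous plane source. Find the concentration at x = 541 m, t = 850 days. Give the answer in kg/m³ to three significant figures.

For an instantaneous plane source, C(x,t) = M/(n_e·A·√(4πDt)) · exp(−(x−vt)²/(4Dt)), with n_e·A the pore (flow) area.
Plume center vt = 0.638 × 850 = 542.3 m, so the well at 541 m is 1.3 m upgradient of the peak.
√(4πDt) = 16.98 m, giving peak height M/(n_e·A·√(4πDt)) = 45.0/(0.38 × 19.2 × 16.98) = 0.3632 kg/m³.
(x−vt)²/(4Dt) = (-1.3)²/(4 × 0.0270 × 850) = 0.01841; exp(−0.01841) = 0.9818.
C = 0.3632 × 0.9818 = 0.357 kg/m³.

0.357 kg/m³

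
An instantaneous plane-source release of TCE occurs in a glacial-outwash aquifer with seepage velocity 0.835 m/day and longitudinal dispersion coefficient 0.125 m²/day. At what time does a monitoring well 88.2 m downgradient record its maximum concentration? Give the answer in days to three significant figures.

105 days

For the 1D instantaneous-source solution, setting ∂C/∂t = 0 at fixed x gives v²t² + 2Dt − x² = 0, so t = (√(D² + v²x²) − D)/v².
√(D² + v²x²) = √(0.125² + 0.835² × 88.2²) = 73.65; v² = 0.697225.
t = (73.65 − 0.125)/0.697225 = 105 days (vs. the pure-advection estimate x/v = 106 d).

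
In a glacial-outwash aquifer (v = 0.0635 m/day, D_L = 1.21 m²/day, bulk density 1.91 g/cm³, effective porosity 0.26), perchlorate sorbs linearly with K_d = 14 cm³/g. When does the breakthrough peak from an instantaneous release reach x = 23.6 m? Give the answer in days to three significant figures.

18400 days

Retardation factor R = 1 + ρ_b·K_d/n = 1 + 1.91 × 14/0.26 = 103.8.
Sorption retards both mechanisms: v_R = v/R = 0.0006118 m/day, D_R = D/R = 0.01166 m²/day.
Peak time from v_R²t² + 2D_R t − x² = 0: t = (√(D_R² + v_R²x²) − D_R)/v_R².
√(D_R² + v_R²x²) = √(0.01166² + 0.0006118² × 23.6²) = 0.01856; v_R² = 3.743e-07.
t = (0.01856 − 0.01166)/3.743e-07 = 18400 days.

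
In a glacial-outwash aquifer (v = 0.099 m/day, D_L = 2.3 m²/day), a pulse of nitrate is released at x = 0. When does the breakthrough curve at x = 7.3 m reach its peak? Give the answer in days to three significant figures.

For the 1D instantaneous-source solution, setting ∂C/∂t = 0 at fixed x gives v²t² + 2Dt − x² = 0, so t = (√(D² + v²x²) − D)/v².
√(D² + v²x²) = √(2.3² + 0.099² × 7.3²) = 2.411; v² = 0.009801.
t = (2.411 − 2.3)/0.009801 = 11.3 days (vs. the pure-advection estimate x/v = 73.7 d).

11.3 days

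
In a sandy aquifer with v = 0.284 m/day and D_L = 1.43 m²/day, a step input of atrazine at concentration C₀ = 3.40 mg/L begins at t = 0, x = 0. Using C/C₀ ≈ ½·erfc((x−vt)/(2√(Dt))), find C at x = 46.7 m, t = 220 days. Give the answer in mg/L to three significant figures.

2.50 mg/L

For a continuous step input, C/C₀ ≈ ½·erfc((x−vt)/(2√(Dt))).
vt = 0.284 × 220 = 62.48 m and 2√(Dt) = 2√(1.43 × 220) = 35.47 m.
Argument (x−vt)/(2√(Dt)) = (46.7 − 62.48)/35.47 = -0.4449; ½·erfc(-0.4449) = 0.7354.
C = 3.40 × 0.7354 = 2.50 mg/L.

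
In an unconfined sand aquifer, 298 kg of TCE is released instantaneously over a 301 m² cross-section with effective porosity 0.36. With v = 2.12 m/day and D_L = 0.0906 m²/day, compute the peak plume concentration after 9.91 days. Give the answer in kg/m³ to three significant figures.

The peak of an instantaneous 1D plume sits at x = vt; there the Gaussian factor is 1 and C_max = M/(n_e·A·√(4πDt)), where n_e·A is the pore area the mass is dissolved in.
√(4πDt) = √(4π × 0.0906 × 9.91) = 3.359 m, so C_max = 298/(0.36 × 301 × 3.359) = 0.819 kg/m³.

0.819 kg/m³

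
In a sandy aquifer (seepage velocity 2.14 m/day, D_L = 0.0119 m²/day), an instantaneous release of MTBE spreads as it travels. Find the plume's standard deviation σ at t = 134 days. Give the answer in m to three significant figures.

Dispersive spreading gives a Gaussian with σ² = 2Dt; advection only shifts the center.
σ = √(2 × 0.0119 × 134) = 1.79 m.

1.79 m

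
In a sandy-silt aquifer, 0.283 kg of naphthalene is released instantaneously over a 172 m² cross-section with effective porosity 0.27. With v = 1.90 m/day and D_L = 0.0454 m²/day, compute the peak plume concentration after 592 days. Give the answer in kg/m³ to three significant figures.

0.000332 kg/m³

The peak of an instantaneous 1D plume sits at x = vt; there the Gaussian factor is 1 and C_max = M/(n_e·A·√(4πDt)), where n_e·A is the pore area the mass is dissolved in.
√(4πDt) = √(4π × 0.0454 × 592) = 18.38 m, so C_max = 0.283/(0.27 × 172 × 18.38) = 0.000332 kg/m³.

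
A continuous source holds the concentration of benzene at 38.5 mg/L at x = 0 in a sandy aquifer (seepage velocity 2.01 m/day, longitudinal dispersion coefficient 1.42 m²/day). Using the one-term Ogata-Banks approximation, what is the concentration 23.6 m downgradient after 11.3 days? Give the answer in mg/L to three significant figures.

For a continuous step input, C/C₀ ≈ ½·erfc((x−vt)/(2√(Dt))).
vt = 2.01 × 11.3 = 22.713 m and 2√(Dt) = 2√(1.42 × 11.3) = 8.011 m.
Argument (x−vt)/(2√(Dt)) = (23.6 − 22.713)/8.011 = 0.1107; ½·erfc(0.1107) = 0.4378.
C = 38.5 × 0.4378 = 16.9 mg/L.

16.9 mg/L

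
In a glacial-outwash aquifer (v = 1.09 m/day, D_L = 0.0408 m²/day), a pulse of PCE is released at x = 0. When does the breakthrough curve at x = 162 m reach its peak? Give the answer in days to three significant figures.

149 days

For the 1D instantaneous-source solution, setting ∂C/∂t = 0 at fixed x gives v²t² + 2Dt − x² = 0, so t = (√(D² + v²x²) − D)/v².
√(D² + v²x²) = √(0.0408² + 1.09² × 162²) = 176.6; v² = 1.1881.
t = (176.6 − 0.0408)/1.1881 = 149 days (vs. the pure-advection estimate x/v = 149 d).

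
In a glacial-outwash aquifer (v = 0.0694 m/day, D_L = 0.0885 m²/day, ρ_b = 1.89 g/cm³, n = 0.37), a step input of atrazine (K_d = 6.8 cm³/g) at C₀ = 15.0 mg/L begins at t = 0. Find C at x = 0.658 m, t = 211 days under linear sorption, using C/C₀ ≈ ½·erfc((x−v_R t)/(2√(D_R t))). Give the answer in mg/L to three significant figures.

6.06 mg/L

Retardation factor R = 1 + ρ_b·K_d/n = 1 + 1.89 × 6.8/0.37 = 35.74.
Sorption retards both mechanisms: v_R = v/R = 0.001942 m/day, D_R = D/R = 0.002476 m²/day.
v_R·t = 0.001942 × 211 = 0.409762 m; 2√(D_R t) = 1.446 m; argument = (0.658 − 0.409762)/1.446 = 0.1717.
C = C₀ × ½·erfc(0.1717) = 15.0 × 0.4041 = 6.06 mg/L.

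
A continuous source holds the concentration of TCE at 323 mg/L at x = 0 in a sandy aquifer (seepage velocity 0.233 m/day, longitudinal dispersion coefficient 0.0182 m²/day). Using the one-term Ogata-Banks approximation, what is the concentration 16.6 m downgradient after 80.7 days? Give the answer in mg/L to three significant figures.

For a continuous step input, C/C₀ ≈ ½·erfc((x−vt)/(2√(Dt))).
vt = 0.233 × 80.7 = 18.8031 m and 2√(Dt) = 2√(0.0182 × 80.7) = 2.424 m.
Argument (x−vt)/(2√(Dt)) = (16.6 − 18.8031)/2.424 = -0.9089; ½·erfc(-0.9089) = 0.9007.
C = 323 × 0.9007 = 291 mg/L.

291 mg/L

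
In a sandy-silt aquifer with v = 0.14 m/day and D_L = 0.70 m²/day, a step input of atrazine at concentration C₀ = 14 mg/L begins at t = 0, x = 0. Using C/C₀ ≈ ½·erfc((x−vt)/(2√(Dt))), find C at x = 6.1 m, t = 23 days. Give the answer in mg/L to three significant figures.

4.28 mg/L

For a continuous step input, C/C₀ ≈ ½·erfc((x−vt)/(2√(Dt))).
vt = 0.14 × 23 = 3.22 m and 2√(Dt) = 2√(0.70 × 23) = 8.025 m.
Argument (x−vt)/(2√(Dt)) = (6.1 − 3.22)/8.025 = 0.3589; ½·erfc(0.3589) = 0.3059.
C = 14 × 0.3059 = 4.28 mg/L.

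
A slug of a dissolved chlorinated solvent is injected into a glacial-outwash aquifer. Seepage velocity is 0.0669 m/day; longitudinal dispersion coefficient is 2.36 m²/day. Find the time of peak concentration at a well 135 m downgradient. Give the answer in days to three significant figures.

1560 days

For the 1D instantaneous-source solution, setting ∂C/∂t = 0 at fixed x gives v²t² + 2Dt − x² = 0, so t = (√(D² + v²x²) − D)/v².
√(D² + v²x²) = √(2.36² + 0.0669² × 135²) = 9.335; v² = 0.00447561.
t = (9.335 − 2.36)/0.00447561 = 1560 days (vs. the pure-advection estimate x/v = 2020 d).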